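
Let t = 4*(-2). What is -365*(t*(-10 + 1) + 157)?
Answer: -83585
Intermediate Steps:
t = -8
-365*(t*(-10 + 1) + 157) = -365*(-8*(-10 + 1) + 157) = -365*(-8*(-9) + 157) = -365*(72 + 157) = -365*229 = -83585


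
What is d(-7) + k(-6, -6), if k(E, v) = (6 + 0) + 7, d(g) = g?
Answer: 6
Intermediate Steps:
k(E, v) = 13 (k(E, v) = 6 + 7 = 13)
d(-7) + k(-6, -6) = -7 + 13 = 6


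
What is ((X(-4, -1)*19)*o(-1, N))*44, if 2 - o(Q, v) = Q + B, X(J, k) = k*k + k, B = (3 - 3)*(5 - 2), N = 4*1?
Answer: 0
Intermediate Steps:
N = 4
B = 0 (B = 0*3 = 0)
X(J, k) = k + k² (X(J, k) = k² + k = k + k²)
o(Q, v) = 2 - Q (o(Q, v) = 2 - (Q + 0) = 2 - Q)
((X(-4, -1)*19)*o(-1, N))*44 = ((-(1 - 1)*19)*(2 - 1*(-1)))*44 = ((-1*0*19)*(2 + 1))*44 = ((0*19)*3)*44 = (0*3)*44 = 0*44 = 0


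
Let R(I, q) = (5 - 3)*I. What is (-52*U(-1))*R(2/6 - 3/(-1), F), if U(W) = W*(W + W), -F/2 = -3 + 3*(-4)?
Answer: -2080/3 ≈ -693.33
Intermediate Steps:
F = 30 (F = -2*(-3 + 3*(-4)) = -2*(-3 - 12) = -2*(-15) = 30)
U(W) = 2*W² (U(W) = W*(2*W) = 2*W²)
R(I, q) = 2*I
(-52*U(-1))*R(2/6 - 3/(-1), F) = (-104*(-1)²)*(2*(2/6 - 3/(-1))) = (-104)*(2*(2*(⅙) - 3*(-1))) = (-52*2)*(2*(⅓ + 3)) = -208*10/3 = -104*20/3 = -2080/3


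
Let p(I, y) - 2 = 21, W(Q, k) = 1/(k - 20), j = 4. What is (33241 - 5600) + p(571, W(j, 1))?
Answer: 27664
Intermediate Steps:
W(Q, k) = 1/(-20 + k)
p(I, y) = 23 (p(I, y) = 2 + 21 = 23)
(33241 - 5600) + p(571, W(j, 1)) = (33241 - 5600) + 23 = 27641 + 23 = 27664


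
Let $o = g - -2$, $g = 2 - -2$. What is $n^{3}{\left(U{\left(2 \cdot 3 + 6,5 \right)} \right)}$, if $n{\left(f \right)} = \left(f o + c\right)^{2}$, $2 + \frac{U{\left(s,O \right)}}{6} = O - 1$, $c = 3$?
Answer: $177978515625$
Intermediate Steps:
$U{\left(s,O \right)} = -18 + 6 O$ ($U{\left(s,O \right)} = -12 + 6 \left(O - 1\right) = -12 + 6 \left(-1 + O\right) = -12 + \left(-6 + 6 O\right) = -18 + 6 O$)
$g = 4$ ($g = 2 + 2 = 4$)
$o = 6$ ($o = 4 - -2 = 4 + 2 = 6$)
$n{\left(f \right)} = \left(3 + 6 f\right)^{2}$ ($n{\left(f \right)} = \left(f 6 + 3\right)^{2} = \left(6 f + 3\right)^{2} = \left(3 + 6 f\right)^{2}$)
$n^{3}{\left(U{\left(2 \cdot 3 + 6,5 \right)} \right)} = \left(9 \left(1 + 2 \left(-18 + 6 \cdot 5\right)\right)^{2}\right)^{3} = \left(9 \left(1 + 2 \left(-18 + 30\right)\right)^{2}\right)^{3} = \left(9 \left(1 + 2 \cdot 12\right)^{2}\right)^{3} = \left(9 \left(1 + 24\right)^{2}\right)^{3} = \left(9 \cdot 25^{2}\right)^{3} = \left(9 \cdot 625\right)^{3} = 5625^{3} = 177978515625$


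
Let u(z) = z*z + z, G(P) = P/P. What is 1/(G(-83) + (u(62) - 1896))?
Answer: 1/2011 ≈ 0.00049726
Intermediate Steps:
G(P) = 1
u(z) = z + z² (u(z) = z² + z = z + z²)
1/(G(-83) + (u(62) - 1896)) = 1/(1 + (62*(1 + 62) - 1896)) = 1/(1 + (62*63 - 1896)) = 1/(1 + (3906 - 1896)) = 1/(1 + 2010) = 1/2011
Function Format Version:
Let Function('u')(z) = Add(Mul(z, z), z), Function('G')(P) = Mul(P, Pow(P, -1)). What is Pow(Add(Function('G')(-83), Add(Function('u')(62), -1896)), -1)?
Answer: Rational(1, 2011) ≈ 0.00049726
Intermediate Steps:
Function('G')(P) = 1
Function('u')(z) = Add(z, Pow(z, 2)) (Function('u')(z) = Add(Pow(z, 2), z) = Add(z, Pow(z, 2)))
Pow(Add(Function('G')(-83), Add(Function('u')(62), -1896)), -1) = Pow(Add(1, Add(Mul(62, Add(1, 62)), -1896)), -1) = Pow(Add(1, Add(Mul(62, 63), -1896)), -1) = Pow(Add(1, Add(3906, -1896)), -1) = Pow(Add(1, 2010), -1) = Pow(2011, -1) = Rational(1, 2011)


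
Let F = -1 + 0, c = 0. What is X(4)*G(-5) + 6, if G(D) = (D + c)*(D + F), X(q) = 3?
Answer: 96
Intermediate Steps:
F = -1
G(D) = D*(-1 + D) (G(D) = (D + 0)*(D - 1) = D*(-1 + D))
X(4)*G(-5) + 6 = 3*(-5*(-1 - 5)) + 6 = 3*(-5*(-6)) + 6 = 3*30 + 6 = 90 + 6 = 96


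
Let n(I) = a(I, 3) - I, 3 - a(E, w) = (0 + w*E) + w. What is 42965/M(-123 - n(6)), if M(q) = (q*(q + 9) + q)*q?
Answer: -42965/872289 ≈ -0.049255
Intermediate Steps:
a(E, w) = 3 - w - E*w (a(E, w) = 3 - ((0 + w*E) + w) = 3 - ((0 + E*w) + w) = 3 - (E*w + w) = 3 - (w + E*w) = 3 + (-w - E*w) = 3 - w - E*w)
n(I) = -4*I (n(I) = (3 - 1*3 - 1*I*3) - I = (3 - 3 - 3*I) - I = -3*I - I = -4*I)
M(q) = q*(q + q*(9 + q)) (M(q) = (q*(9 + q) + q)*q = (q + q*(9 + q))*q = q*(q + q*(9 + q)))
42965/M(-123 - n(6)) = 42965/(((-123 - (-4)*6)**2*(10 + (-123 - (-4)*6)))) = 42965/(((-123 - 1*(-24))**2*(10 + (-123 - 1*(-24))))) = 42965/(((-123 + 24)**2*(10 + (-123 + 24)))) = 42965/(((-99)**2*(10 - 99))) = 42965/((9801*(-89))) = 42965/(-872289) = 42965*(-1/872289) = -42965/872289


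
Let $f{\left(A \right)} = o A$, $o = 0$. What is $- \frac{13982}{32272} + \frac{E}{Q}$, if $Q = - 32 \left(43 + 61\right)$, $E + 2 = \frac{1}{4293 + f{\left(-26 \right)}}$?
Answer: $- \frac{12467827063}{28817088768} \approx -0.43265$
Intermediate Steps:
$f{\left(A \right)} = 0$ ($f{\left(A \right)} = 0 A = 0$)
$E = - \frac{8585}{4293}$ ($E = -2 + \frac{1}{4293 + 0} = -2 + \frac{1}{4293} = - \frac{8585}{4293} \approx -1.9998$)
$Q = -3328$ ($Q = \left(-32\right) 104 = -3328$)
$- \frac{13982}{32272} + \frac{E}{Q} = - \frac{13982}{32272} - \frac{8585}{4293 \left(-3328\right)} = \left(-13982\right) \frac{1}{32272} - - \frac{8585}{14287104} = - \frac{6991}{16136} + \frac{8585}{14287104} = - \frac{12467827063}{28817088768}$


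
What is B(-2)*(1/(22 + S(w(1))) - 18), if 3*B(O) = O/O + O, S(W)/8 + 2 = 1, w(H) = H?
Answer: 251/42 ≈ 5.9762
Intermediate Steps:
S(W) = -8 (S(W) = -16 + 8*1 = -16 + 8 = -8)
B(O) = 1/3 + O/3 (B(O) = (O/O + O)/3 = (1 + O)/3 = 1/3 + O/3)
B(-2)*(1/(22 + S(w(1))) - 18) = (1/3 + (1/3)*(-2))*(1/(22 - 8) - 18) = (1/3 - 2/3)*(1/14 - 18) = -(1/14 - 18)/3 = -1/3*(-251/14) = 251/42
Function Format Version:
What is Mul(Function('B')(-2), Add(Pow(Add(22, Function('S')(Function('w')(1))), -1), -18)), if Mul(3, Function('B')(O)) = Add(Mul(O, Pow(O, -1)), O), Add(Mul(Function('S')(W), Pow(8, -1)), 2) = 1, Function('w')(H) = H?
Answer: Rational(251, 42) ≈ 5.9762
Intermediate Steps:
Function('S')(W) = -8 (Function('S')(W) = Add(-16, Mul(8, 1)) = Add(-16, 8) = -8)
Function('B')(O) = Add(Rational(1, 3), Mul(Rational(1, 3), O)) (Function('B')(O) = Mul(Rational(1, 3), Add(Mul(O, Pow(O, -1)), O)) = Mul(Rational(1, 3), Add(1, O)) = Add(Rational(1, 3), Mul(Rational(1, 3), O)))
Mul(Function('B')(-2), Add(Pow(Add(22, Function('S')(Function('w')(1))), -1), -18)) = Mul(Add(Rational(1, 3), Mul(Rational(1, 3), -2)), Add(Pow(Add(22, -8), -1), -18)) = Mul(Add(Rational(1, 3), Rational(-2, 3)), Add(Pow(14, -1), -18)) = Mul(Rational(-1, 3), Add(Rational(1, 14), -18)) = Mul(Rational(-1, 3), Rational(-251, 14)) = Rational(251, 42)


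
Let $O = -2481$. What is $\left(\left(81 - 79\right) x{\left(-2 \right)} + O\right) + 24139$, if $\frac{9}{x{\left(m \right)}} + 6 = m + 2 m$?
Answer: $\frac{43313}{2} \approx 21657.0$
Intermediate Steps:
$x{\left(m \right)} = \frac{9}{-6 + 3 m}$ ($x{\left(m \right)} = \frac{9}{-6 + \left(m + 2 m\right)} = \frac{9}{-6 + 3 m}$)
$\left(\left(81 - 79\right) x{\left(-2 \right)} + O\right) + 24139 = \left(\left(81 - 79\right) \frac{3}{-2 - 2} - 2481\right) + 24139 = \left(2 \frac{3}{-4} - 2481\right) + 24139 = \left(2 \cdot 3 \left(- \frac{1}{4}\right) - 2481\right) + 24139 = \left(2 \left(- \frac{3}{4}\right) - 2481\right) + 24139 = \left(- \frac{3}{2} - 2481\right) + 24139 = - \frac{4965}{2} + 24139 = \frac{43313}{2}$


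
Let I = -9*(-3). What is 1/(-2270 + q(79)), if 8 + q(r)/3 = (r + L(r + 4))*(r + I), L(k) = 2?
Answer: 1/23464 ≈ 4.2618e-5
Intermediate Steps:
I = 27
q(r) = -24 + 3*(2 + r)*(27 + r) (q(r) = -24 + 3*((r + 2)*(r + 27)) = -24 + 3*((2 + r)*(27 + r)) = -24 + 3*(2 + r)*(27 + r))
1/(-2270 + q(79)) = 1/(-2270 + (138 + 3*79**2 + 87*79)) = 1/(-2270 + (138 + 3*6241 + 6873)) = 1/(-2270 + (138 + 18723 + 6873)) = 1/(-2270 + 25734) = 1/23464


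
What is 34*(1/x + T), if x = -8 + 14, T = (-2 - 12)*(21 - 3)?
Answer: -25687/3 ≈ -8562.3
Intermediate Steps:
T = -252 (T = -14*18 = -252)
x = 6
34*(1/x + T) = 34*(1/6 - 252) = 34*(-1511/6) = -25687/3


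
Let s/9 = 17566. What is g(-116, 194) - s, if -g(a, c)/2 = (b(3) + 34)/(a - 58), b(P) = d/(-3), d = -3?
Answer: -13754143/87 ≈ -1.5809e+5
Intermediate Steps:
s = 158094 (s = 9*17566 = 158094)
b(P) = 1 (b(P) = -3/(-3) = -3*(-⅓) = 1)
g(a, c) = -70/(-58 + a) (g(a, c) = -2*(1 + 34)/(a - 58) = -70/(-58 + a))
g(-116, 194) - s = -70/(-58 - 116) - 1*158094 = -70/(-174) - 158094 = -70*(-1/174) - 158094 = 35/87 - 158094 = -13754143/87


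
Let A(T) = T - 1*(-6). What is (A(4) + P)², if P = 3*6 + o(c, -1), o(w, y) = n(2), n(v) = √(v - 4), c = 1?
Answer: (28 + I*√2)² ≈ 782.0 + 79.196*I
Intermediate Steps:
n(v) = √(-4 + v)
o(w, y) = I*√2 (o(w, y) = √(-4 + 2) = √(-2) = I*√2)
A(T) = 6 + T (A(T) = T + 6 = 6 + T)
P = 18 + I*√2 (P = 3*6 + I*√2 = 18 + I*√2 ≈ 18.0 + 1.4142*I)
(A(4) + P)² = ((6 + 4) + (18 + I*√2))² = (10 + (18 + I*√2))² = (28 + I*√2)²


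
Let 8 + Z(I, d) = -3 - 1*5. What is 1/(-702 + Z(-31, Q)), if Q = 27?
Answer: -1/718 ≈ -0.0013928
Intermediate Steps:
Z(I, d) = -16 (Z(I, d) = -8 + (-3 - 1*5) = -8 + (-3 - 5) = -8 - 8 = -16)
1/(-702 + Z(-31, Q)) = 1/(-702 - 16) = 1/(-718) = -1/718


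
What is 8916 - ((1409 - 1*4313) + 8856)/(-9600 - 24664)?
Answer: 38187972/4283 ≈ 8916.2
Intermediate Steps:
8916 - ((1409 - 1*4313) + 8856)/(-9600 - 24664) = 8916 - ((1409 - 4313) + 8856)/(-34264) = 8916 - (-2904 + 8856)*(-1)/34264 = 8916 - 5952*(-1)/34264 = 8916 - 1*(-744/4283) = 8916 + 744/4283 = 38187972/4283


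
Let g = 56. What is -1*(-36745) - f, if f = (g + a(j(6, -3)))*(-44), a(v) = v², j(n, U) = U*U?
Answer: 42773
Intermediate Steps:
j(n, U) = U²
f = -6028 (f = (56 + ((-3)²)²)*(-44) = (56 + 9²)*(-44) = (56 + 81)*(-44) = 137*(-44) = -6028)
-1*(-36745) - f = -1*(-36745) - 1*(-6028) = 36745 + 6028 = 42773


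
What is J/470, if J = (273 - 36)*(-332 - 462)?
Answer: -94089/235 ≈ -400.38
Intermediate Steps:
J = -188178 (J = 237*(-794) = -188178)
J/470 = -188178/470 = -188178*1/470 = -94089/235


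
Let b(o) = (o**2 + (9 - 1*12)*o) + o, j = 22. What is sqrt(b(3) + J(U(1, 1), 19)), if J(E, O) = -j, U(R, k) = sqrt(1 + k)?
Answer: I*sqrt(19) ≈ 4.3589*I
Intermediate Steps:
b(o) = o**2 - 2*o (b(o) = (o**2 + (9 - 12)*o) + o = (o**2 - 3*o) + o = o**2 - 2*o)
J(E, O) = -22 (J(E, O) = -1*22 = -22)
sqrt(b(3) + J(U(1, 1), 19)) = sqrt(3*(-2 + 3) - 22) = sqrt(3*1 - 22) = sqrt(3 - 22) = sqrt(-19) = I*sqrt(19)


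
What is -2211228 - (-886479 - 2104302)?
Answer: 779553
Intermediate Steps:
-2211228 - (-886479 - 2104302) = -2211228 - 1*(-2990781) = -2211228 + 2990781 = 779553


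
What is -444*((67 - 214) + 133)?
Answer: 6216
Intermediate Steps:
-444*((67 - 214) + 133) = -444*(-147 + 133) = -444*(-14) = 6216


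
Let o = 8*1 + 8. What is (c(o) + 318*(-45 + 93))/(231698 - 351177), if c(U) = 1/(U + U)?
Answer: -488449/3823328 ≈ -0.12775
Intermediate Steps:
o = 16 (o = 8 + 8 = 16)
c(U) = 1/(2*U)
(c(o) + 318*(-45 + 93))/(231698 - 351177) = ((½)/16 + 318*(-45 + 93))/(231698 - 351177) = ((½)*(1/16) + 318*48)/(-119479) = (1/32 + 15264)*(-1/119479) = (488449/32)*(-1/119479) = -488449/3823328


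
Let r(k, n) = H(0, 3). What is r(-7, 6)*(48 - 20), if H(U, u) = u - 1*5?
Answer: -56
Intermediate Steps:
H(U, u) = -5 + u (H(U, u) = u - 5 = -5 + u)
r(k, n) = -2 (r(k, n) = -5 + 3 = -2)
r(-7, 6)*(48 - 20) = -2*(48 - 20) = -2*28 = -56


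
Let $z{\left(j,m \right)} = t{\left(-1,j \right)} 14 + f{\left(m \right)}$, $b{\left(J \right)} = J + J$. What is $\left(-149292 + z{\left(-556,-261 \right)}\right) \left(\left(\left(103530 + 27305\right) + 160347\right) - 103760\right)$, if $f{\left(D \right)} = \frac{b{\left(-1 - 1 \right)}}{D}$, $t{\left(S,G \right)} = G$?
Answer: $- \frac{2561236082368}{87} \approx -2.9439 \cdot 10^{10}$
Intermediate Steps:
$b{\left(J \right)} = 2 J$
$f{\left(D \right)} = - \frac{4}{D}$ ($f{\left(D \right)} = \frac{2 \left(-1 - 1\right)}{D} = \frac{2 \left(-2\right)}{D} = - \frac{4}{D}$)
$z{\left(j,m \right)} = - \frac{4}{m} + 14 j$ ($z{\left(j,m \right)} = j 14 - \frac{4}{m} = 14 j - \frac{4}{m} = - \frac{4}{m} + 14 j$)
$\left(-149292 + z{\left(-556,-261 \right)}\right) \left(\left(\left(103530 + 27305\right) + 160347\right) - 103760\right) = \left(-149292 + \left(- \frac{4}{-261} + 14 \left(-556\right)\right)\right) \left(\left(\left(103530 + 27305\right) + 160347\right) - 103760\right) = \left(-149292 - \frac{2031620}{261}\right) \left(\left(130835 + 160347\right) - 103760\right) = \left(-149292 + \left(\frac{4}{261} - 7784\right)\right) \left(291182 - 103760\right) = \left(-149292 - \frac{2031620}{261}\right) 187422 = \left(- \frac{40996832}{261}\right) 187422 = - \frac{2561236082368}{87}$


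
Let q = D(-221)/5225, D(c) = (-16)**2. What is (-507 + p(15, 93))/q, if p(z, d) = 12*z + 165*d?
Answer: 39234525/128 ≈ 3.0652e+5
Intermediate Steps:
D(c) = 256
q = 256/5225 ≈ 0.048995
(-507 + p(15, 93))/q = (-507 + (12*15 + 165*93))/(256/5225) = (-507 + (180 + 15345))*(5225/256) = (-507 + 15525)*(5225/256) = 15018*(5225/256) = 39234525/128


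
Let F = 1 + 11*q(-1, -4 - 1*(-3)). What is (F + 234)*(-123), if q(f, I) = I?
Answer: -27552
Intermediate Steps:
F = -10 (F = 1 + 11*(-4 - 1*(-3)) = 1 + 11*(-4 + 3) = 1 + 11*(-1) = 1 - 11 = -10)
(F + 234)*(-123) = (-10 + 234)*(-123) = 224*(-123) = -27552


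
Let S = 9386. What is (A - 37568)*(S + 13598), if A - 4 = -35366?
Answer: -1676223120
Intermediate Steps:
A = -35362 (A = 4 - 35366 = -35362)
(A - 37568)*(S + 13598) = (-35362 - 37568)*(9386 + 13598) = -72930*22984 = -1676223120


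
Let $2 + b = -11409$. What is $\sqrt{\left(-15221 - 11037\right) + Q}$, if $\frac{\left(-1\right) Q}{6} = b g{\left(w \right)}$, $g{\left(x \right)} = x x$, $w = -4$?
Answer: $\sqrt{1069198} \approx 1034.0$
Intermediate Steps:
$b = -11411$ ($b = -2 - 11409 = -11411$)
$g{\left(x \right)} = x^{2}$
$Q = 1095456$ ($Q = - 6 \left(- 11411 \left(-4\right)^{2}\right) = - 6 \left(\left(-11411\right) 16\right) = \left(-6\right) \left(-182576\right) = 1095456$)
$\sqrt{\left(-15221 - 11037\right) + Q} = \sqrt{\left(-15221 - 11037\right) + 1095456} = \sqrt{-26258 + 1095456} = \sqrt{1069198}$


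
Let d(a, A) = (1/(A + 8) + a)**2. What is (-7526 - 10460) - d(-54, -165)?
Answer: -515230355/24649 ≈ -20903.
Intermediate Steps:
d(a, A) = (a + 1/(8 + A))**2 (d(a, A) = (1/(8 + A) + a)**2 = (a + 1/(8 + A))**2)
(-7526 - 10460) - d(-54, -165) = (-7526 - 10460) - (1 + 8*(-54) - 165*(-54))**2/(8 - 165)**2 = -17986 - (1 - 432 + 8910)**2/(-157)**2 = -17986 - 8479**2/24649 = -17986 - 71893441/24649 = -515230355/24649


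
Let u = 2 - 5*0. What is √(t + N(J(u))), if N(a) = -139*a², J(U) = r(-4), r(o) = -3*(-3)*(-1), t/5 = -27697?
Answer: 28*I*√191 ≈ 386.97*I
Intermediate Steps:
t = -138485 (t = 5*(-27697) = -138485)
u = 2 (u = 2 + 0 = 2)
r(o) = -9 (r(o) = 9*(-1) = -9)
J(U) = -9
√(t + N(J(u))) = √(-138485 - 139*(-9)²) = √(-138485 - 139*81) = √(-138485 - 11259) = √(-149744) = 28*I*√191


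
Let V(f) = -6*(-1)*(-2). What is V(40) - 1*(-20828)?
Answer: 20816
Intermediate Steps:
V(f) = -12 (V(f) = 6*(-2) = -12)
V(40) - 1*(-20828) = -12 - 1*(-20828) = -12 + 20828 = 20816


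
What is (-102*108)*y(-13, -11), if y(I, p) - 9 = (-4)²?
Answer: -275400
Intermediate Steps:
y(I, p) = 25 (y(I, p) = 9 + (-4)² = 9 + 16 = 25)
(-102*108)*y(-13, -11) = -102*108*25 = -11016*25 = -275400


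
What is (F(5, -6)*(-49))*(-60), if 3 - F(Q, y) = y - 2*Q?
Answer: 55860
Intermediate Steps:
F(Q, y) = 3 - y + 2*Q (F(Q, y) = 3 - (y - 2*Q) = 3 + (-y + 2*Q) = 3 - y + 2*Q)
(F(5, -6)*(-49))*(-60) = ((3 - 1*(-6) + 2*5)*(-49))*(-60) = ((3 + 6 + 10)*(-49))*(-60) = (19*(-49))*(-60) = -931*(-60) = 55860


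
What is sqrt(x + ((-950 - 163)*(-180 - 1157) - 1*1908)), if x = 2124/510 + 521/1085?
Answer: 2*sqrt(5056244231437)/3689 ≈ 1219.1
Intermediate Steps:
x = 17135/3689 (x = 2124*(1/510) + 521*(1/1085) = 354/85 + 521/1085 = 17135/3689 ≈ 4.6449)
sqrt(x + ((-950 - 163)*(-180 - 1157) - 1*1908)) = sqrt(17135/3689 + ((-950 - 163)*(-180 - 1157) - 1*1908)) = sqrt(17135/3689 + (-1113*(-1337) - 1908)) = sqrt(17135/3689 + (1488081 - 1908)) = sqrt(17135/3689 + 1486173) = sqrt(5482509332/3689) = 2*sqrt(5056244231437)/3689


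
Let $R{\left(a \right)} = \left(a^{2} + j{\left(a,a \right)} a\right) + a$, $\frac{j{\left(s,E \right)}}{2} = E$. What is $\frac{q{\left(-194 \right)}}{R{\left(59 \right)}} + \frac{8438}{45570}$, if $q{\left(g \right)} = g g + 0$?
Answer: $\frac{450922099}{119644035} \approx 3.7689$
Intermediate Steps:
$q{\left(g \right)} = g^{2}$ ($q{\left(g \right)} = g^{2} + 0 = g^{2}$)
$j{\left(s,E \right)} = 2 E$
$R{\left(a \right)} = a + 3 a^{2}$ ($R{\left(a \right)} = \left(a^{2} + 2 a a\right) + a = \left(a^{2} + 2 a^{2}\right) + a = 3 a^{2} + a = a + 3 a^{2}$)
$\frac{q{\left(-194 \right)}}{R{\left(59 \right)}} + \frac{8438}{45570} = \frac{\left(-194\right)^{2}}{59 \left(1 + 3 \cdot 59\right)} + \frac{8438}{45570} = \frac{37636}{59 \left(1 + 177\right)} + 8438 \cdot \frac{1}{45570} = \frac{37636}{59 \cdot 178} + \frac{4219}{22785} = \frac{37636}{10502} + \frac{4219}{22785} = 37636 \cdot \frac{1}{10502} + \frac{4219}{22785} = \frac{18818}{5251} + \frac{4219}{22785} = \frac{450922099}{119644035}$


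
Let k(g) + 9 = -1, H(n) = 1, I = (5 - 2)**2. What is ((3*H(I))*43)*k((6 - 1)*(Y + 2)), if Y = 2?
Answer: -1290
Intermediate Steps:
I = 9 (I = 3**2 = 9)
k(g) = -10 (k(g) = -9 - 1 = -10)
((3*H(I))*43)*k((6 - 1)*(Y + 2)) = ((3*1)*43)*(-10) = (3*43)*(-10) = 129*(-10) = -1290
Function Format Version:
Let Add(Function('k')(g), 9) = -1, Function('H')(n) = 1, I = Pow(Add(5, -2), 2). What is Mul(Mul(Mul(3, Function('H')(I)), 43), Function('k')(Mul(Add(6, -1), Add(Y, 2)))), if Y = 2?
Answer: -1290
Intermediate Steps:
I = 9 (I = Pow(3, 2) = 9)
Function('k')(g) = -10 (Function('k')(g) = Add(-9, -1) = -10)
Mul(Mul(Mul(3, Function('H')(I)), 43), Function('k')(Mul(Add(6, -1), Add(Y, 2)))) = Mul(Mul(Mul(3, 1), 43), -10) = Mul(Mul(3, 43), -10) = Mul(129, -10) = -1290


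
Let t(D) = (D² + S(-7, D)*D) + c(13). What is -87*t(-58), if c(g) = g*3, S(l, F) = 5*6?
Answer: -144681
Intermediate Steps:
S(l, F) = 30
c(g) = 3*g
t(D) = 39 + D² + 30*D (t(D) = (D² + 30*D) + 3*13 = (D² + 30*D) + 39 = 39 + D² + 30*D)
-87*t(-58) = -87*(39 + (-58)² + 30*(-58)) = -87*(39 + 3364 - 1740) = -87*1663 = -144681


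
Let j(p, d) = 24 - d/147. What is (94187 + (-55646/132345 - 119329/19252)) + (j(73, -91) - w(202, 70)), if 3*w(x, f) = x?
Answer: 1678977446266321/17835341580 ≈ 94138.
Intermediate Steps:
w(x, f) = x/3
j(p, d) = 24 - d/147
(94187 + (-55646/132345 - 119329/19252)) + (j(73, -91) - w(202, 70)) = (94187 + (-55646/132345 - 119329/19252)) + ((24 - 1/147*(-91)) - 202/3) = (94187 + (-55646*1/132345 - 119329*1/19252)) + ((24 + 13/21) - 1*202/3) = (94187 + (-55646/132345 - 119329/19252)) + (517/21 - 202/3) = (94187 - 16863893297/2547905940) - 299/7 = 239962752877483/2547905940 - 299/7 = 1678977446266321/17835341580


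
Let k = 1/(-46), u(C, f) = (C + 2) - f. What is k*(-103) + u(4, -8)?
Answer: 747/46 ≈ 16.239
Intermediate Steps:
u(C, f) = 2 + C - f (u(C, f) = (2 + C) - f = 2 + C - f)
k = -1/46 ≈ -0.021739
k*(-103) + u(4, -8) = -1/46*(-103) + (2 + 4 - 1*(-8)) = 103/46 + (2 + 4 + 8) = 103/46 + 14 = 747/46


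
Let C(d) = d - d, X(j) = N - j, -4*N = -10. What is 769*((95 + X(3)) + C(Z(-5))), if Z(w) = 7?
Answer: 145341/2 ≈ 72671.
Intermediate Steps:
N = 5/2 (N = -1/4*(-10) = 5/2 ≈ 2.5000)
X(j) = 5/2 - j
C(d) = 0
769*((95 + X(3)) + C(Z(-5))) = 769*((95 + (5/2 - 1*3)) + 0) = 769*((95 + (5/2 - 3)) + 0) = 769*((95 - 1/2) + 0) = 769*(189/2 + 0) = 769*(189/2) = 145341/2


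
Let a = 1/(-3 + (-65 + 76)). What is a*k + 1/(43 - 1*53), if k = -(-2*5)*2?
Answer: 12/5 ≈ 2.4000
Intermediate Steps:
a = 1/8 (a = 1/(-3 + 11) = 1/8 ≈ 0.12500)
k = 20 (k = -(-10)*2 = -1*(-20) = 20)
a*k + 1/(43 - 1*53) = (1/8)*20 + 1/(43 - 1*53) = 5/2 + 1/(43 - 53) = 5/2 + 1/(-10) = 5/2 - 1/10 = 12/5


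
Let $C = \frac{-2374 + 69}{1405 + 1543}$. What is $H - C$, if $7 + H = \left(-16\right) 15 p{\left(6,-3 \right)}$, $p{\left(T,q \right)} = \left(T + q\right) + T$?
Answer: $- \frac{6386011}{2948} \approx -2166.2$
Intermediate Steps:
$p{\left(T,q \right)} = q + 2 T$
$C = - \frac{2305}{2948} \approx -0.78189$
$H = -2167$ ($H = -7 + \left(-16\right) 15 \left(-3 + 2 \cdot 6\right) = -7 - 240 \left(-3 + 12\right) = -7 - 2160 = -2167$)
$H - C = -2167 - - \frac{2305}{2948} = -2167 + \frac{2305}{2948} = - \frac{6386011}{2948}$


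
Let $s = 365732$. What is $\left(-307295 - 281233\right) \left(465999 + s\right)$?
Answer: $-489496981968$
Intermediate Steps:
$\left(-307295 - 281233\right) \left(465999 + s\right) = \left(-307295 - 281233\right) \left(465999 + 365732\right) = \left(-588528\right) 831731 = -489496981968$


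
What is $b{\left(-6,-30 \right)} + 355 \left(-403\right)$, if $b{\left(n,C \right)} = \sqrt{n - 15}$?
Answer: $-143065 + i \sqrt{21} \approx -1.4307 \cdot 10^{5} + 4.5826 i$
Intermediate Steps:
$b{\left(n,C \right)} = \sqrt{-15 + n}$
$b{\left(-6,-30 \right)} + 355 \left(-403\right) = \sqrt{-15 - 6} + 355 \left(-403\right) = \sqrt{-21} - 143065 = i \sqrt{21} - 143065 = -143065 + i \sqrt{21}$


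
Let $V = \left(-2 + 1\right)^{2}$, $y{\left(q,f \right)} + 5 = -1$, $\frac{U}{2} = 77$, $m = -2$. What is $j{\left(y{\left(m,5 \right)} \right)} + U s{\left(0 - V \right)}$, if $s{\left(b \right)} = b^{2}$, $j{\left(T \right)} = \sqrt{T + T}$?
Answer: $154 + 2 i \sqrt{3} \approx 154.0 + 3.4641 i$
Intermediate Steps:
$U = 154$ ($U = 2 \cdot 77 = 154$)
$y{\left(q,f \right)} = -6$ ($y{\left(q,f \right)} = -5 - 1 = -6$)
$j{\left(T \right)} = \sqrt{2} \sqrt{T}$ ($j{\left(T \right)} = \sqrt{2 T} = \sqrt{2} \sqrt{T}$)
$V = 1$ ($V = \left(-1\right)^{2} = 1$)
$j{\left(y{\left(m,5 \right)} \right)} + U s{\left(0 - V \right)} = \sqrt{2} \sqrt{-6} + 154 \left(0 - 1\right)^{2} = \sqrt{2} i \sqrt{6} + 154 \left(0 - 1\right)^{2} = 2 i \sqrt{3} + 154 \left(-1\right)^{2} = 2 i \sqrt{3} + 154 \cdot 1 = 2 i \sqrt{3} + 154 = 154 + 2 i \sqrt{3}$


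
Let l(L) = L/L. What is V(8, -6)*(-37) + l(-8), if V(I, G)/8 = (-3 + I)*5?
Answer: -7399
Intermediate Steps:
l(L) = 1
V(I, G) = -120 + 40*I (V(I, G) = 8*((-3 + I)*5) = 8*(-15 + 5*I) = -120 + 40*I)
V(8, -6)*(-37) + l(-8) = (-120 + 40*8)*(-37) + 1 = (-120 + 320)*(-37) + 1 = 200*(-37) + 1 = -7400 + 1 = -7399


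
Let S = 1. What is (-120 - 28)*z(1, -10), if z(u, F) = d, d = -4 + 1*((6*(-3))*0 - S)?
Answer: 740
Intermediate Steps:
d = -5 (d = -4 + 1*((6*(-3))*0 - 1*1) = -4 + 1*(-18*0 - 1) = -4 + 1*(0 - 1) = -4 + 1*(-1) = -4 - 1 = -5)
z(u, F) = -5
(-120 - 28)*z(1, -10) = (-120 - 28)*(-5) = -148*(-5) = 740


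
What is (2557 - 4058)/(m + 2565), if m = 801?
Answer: -1501/3366 ≈ -0.44593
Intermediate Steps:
(2557 - 4058)/(m + 2565) = (2557 - 4058)/(801 + 2565) = -1501/3366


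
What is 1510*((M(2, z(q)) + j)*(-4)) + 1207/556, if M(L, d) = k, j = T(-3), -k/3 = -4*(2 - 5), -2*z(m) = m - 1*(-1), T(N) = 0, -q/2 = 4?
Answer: 120897847/556 ≈ 2.1744e+5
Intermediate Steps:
q = -8 (q = -2*4 = -8)
z(m) = -1/2 - m/2 (z(m) = -(m - 1*(-1))/2 = -(m + 1)/2 = -(1 + m)/2 = -1/2 - m/2)
k = -36 (k = -(-12)*(2 - 5) = -(-12)*(-3) = -3*12 = -36)
j = 0
M(L, d) = -36
1510*((M(2, z(q)) + j)*(-4)) + 1207/556 = 1510*((-36 + 0)*(-4)) + 1207/556 = 1510*(-36*(-4)) + 1207*(1/556) = 1510*144 + 1207/556 = 217440 + 1207/556 = 120897847/556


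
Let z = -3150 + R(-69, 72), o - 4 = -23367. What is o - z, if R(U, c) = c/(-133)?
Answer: -2688257/133 ≈ -20212.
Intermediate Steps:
R(U, c) = -c/133 (R(U, c) = c*(-1/133) = -c/133)
o = -23363 (o = 4 - 23367 = -23363)
z = -419022/133 (z = -3150 - 1/133*72 = -3150 - 72/133 = -419022/133 ≈ -3150.5)
o - z = -23363 - 1*(-419022/133) = -23363 + 419022/133 = -2688257/133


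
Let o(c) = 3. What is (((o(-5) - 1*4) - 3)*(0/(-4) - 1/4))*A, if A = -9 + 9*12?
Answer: 99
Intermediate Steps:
A = 99 (A = -9 + 108 = 99)
(((o(-5) - 1*4) - 3)*(0/(-4) - 1/4))*A = (((3 - 1*4) - 3)*(0/(-4) - 1/4))*99 = (((3 - 4) - 3)*(0*(-1/4) - 1*1/4))*99 = ((-1 - 3)*(0 - 1/4))*99 = -4*(-1/4)*99 = 1*99 = 99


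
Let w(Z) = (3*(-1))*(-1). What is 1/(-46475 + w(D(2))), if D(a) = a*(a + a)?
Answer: -1/46472 ≈ -2.1518e-5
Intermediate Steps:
D(a) = 2*a² (D(a) = a*(2*a) = 2*a²)
w(Z) = 3 (w(Z) = -3*(-1) = 3)
1/(-46475 + w(D(2))) = 1/(-46475 + 3) = 1/(-46472) = -1/46472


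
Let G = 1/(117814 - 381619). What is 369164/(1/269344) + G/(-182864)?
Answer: 4796648413523914168321/48240437520 ≈ 9.9432e+10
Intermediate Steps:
G = -1/263805 (G = 1/(-263805) = -1/263805 ≈ -3.7907e-6)
369164/(1/269344) + G/(-182864) = 369164/(1/269344) - 1/263805/(-182864) = 369164/(1/269344) - 1/263805*(-1/182864) = 369164*269344 + 1/48240437520 = 99432108416 + 1/48240437520 = 4796648413523914168321/48240437520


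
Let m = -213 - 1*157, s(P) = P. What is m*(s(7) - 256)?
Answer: 92130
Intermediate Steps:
m = -370 (m = -213 - 157 = -370)
m*(s(7) - 256) = -370*(7 - 256) = -370*(-249) = 92130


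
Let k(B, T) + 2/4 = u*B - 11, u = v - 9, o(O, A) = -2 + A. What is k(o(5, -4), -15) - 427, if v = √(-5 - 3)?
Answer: -769/2 - 12*I*√2 ≈ -384.5 - 16.971*I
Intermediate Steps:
v = 2*I*√2 (v = √(-8) = 2*I*√2 ≈ 2.8284*I)
u = -9 + 2*I*√2 (u = 2*I*√2 - 9 = -9 + 2*I*√2 ≈ -9.0 + 2.8284*I)
k(B, T) = -23/2 + B*(-9 + 2*I*√2) (k(B, T) = -½ + ((-9 + 2*I*√2)*B - 11) = -½ + (B*(-9 + 2*I*√2) - 11) = -½ + (-11 + B*(-9 + 2*I*√2)) = -23/2 + B*(-9 + 2*I*√2))
k(o(5, -4), -15) - 427 = (-23/2 - 9*(-2 - 4) + 2*I*(-2 - 4)*√2) - 427 = (-23/2 - 9*(-6) + 2*I*(-6)*√2) - 427 = (-23/2 + 54 - 12*I*√2) - 427 = (85/2 - 12*I*√2) - 427 = -769/2 - 12*I*√2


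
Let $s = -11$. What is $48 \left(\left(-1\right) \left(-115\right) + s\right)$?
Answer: $4992$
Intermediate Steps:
$48 \left(\left(-1\right) \left(-115\right) + s\right) = 48 \left(\left(-1\right) \left(-115\right) - 11\right) = 48 \left(115 - 11\right) = 48 \cdot 104 = 4992$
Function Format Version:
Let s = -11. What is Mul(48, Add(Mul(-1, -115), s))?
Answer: 4992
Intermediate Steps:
Mul(48, Add(Mul(-1, -115), s)) = Mul(48, Add(Mul(-1, -115), -11)) = Mul(48, Add(115, -11)) = Mul(48, 104) = 4992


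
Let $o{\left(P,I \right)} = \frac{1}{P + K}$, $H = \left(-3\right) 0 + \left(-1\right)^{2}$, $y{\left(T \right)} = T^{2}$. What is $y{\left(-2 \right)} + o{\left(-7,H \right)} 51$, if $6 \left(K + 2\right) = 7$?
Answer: $- \frac{118}{47} \approx -2.5106$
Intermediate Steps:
$K = - \frac{5}{6}$ ($K = -2 + \frac{1}{6} \cdot 7 = -2 + \frac{7}{6} = - \frac{5}{6} \approx -0.83333$)
$H = 1$ ($H = 0 + 1 = 1$)
$o{\left(P,I \right)} = \frac{1}{- \frac{5}{6} + P}$ ($o{\left(P,I \right)} = \frac{1}{P - \frac{5}{6}} = \frac{1}{- \frac{5}{6} + P}$)
$y{\left(-2 \right)} + o{\left(-7,H \right)} 51 = \left(-2\right)^{2} + \frac{6}{-5 + 6 \left(-7\right)} 51 = 4 + \frac{6}{-5 - 42} \cdot 51 = 4 + \frac{6}{-47} \cdot 51 = 4 + 6 \left(- \frac{1}{47}\right) 51 = 4 - \frac{306}{47} = - \frac{118}{47}$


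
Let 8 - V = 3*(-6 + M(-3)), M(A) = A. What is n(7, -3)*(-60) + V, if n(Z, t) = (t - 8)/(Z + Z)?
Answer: 575/7 ≈ 82.143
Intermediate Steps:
n(Z, t) = (-8 + t)/(2*Z) (n(Z, t) = (-8 + t)/((2*Z)) = (-8 + t)*(1/(2*Z)) = (-8 + t)/(2*Z))
V = 35 (V = 8 - 3*(-6 - 3) = 8 - 3*(-9) = 8 - 1*(-27) = 8 + 27 = 35)
n(7, -3)*(-60) + V = ((1/2)*(-8 - 3)/7)*(-60) + 35 = ((1/2)*(1/7)*(-11))*(-60) + 35 = -11/14*(-60) + 35 = 330/7 + 35 = 575/7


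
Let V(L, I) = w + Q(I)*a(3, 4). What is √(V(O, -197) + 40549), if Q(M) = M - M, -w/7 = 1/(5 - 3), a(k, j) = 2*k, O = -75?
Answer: √162182/2 ≈ 201.36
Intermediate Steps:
w = -7/2 (w = -7/(5 - 3) = -7/2 ≈ -3.5000)
Q(M) = 0
V(L, I) = -7/2 (V(L, I) = -7/2 + 0*(2*3) = -7/2 + 0*6 = -7/2 + 0 = -7/2)
√(V(O, -197) + 40549) = √(-7/2 + 40549) = √(81091/2) = √162182/2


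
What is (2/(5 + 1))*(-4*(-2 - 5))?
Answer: 28/3 ≈ 9.3333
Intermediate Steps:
(2/(5 + 1))*(-4*(-2 - 5)) = (2/6)*(-4*(-7)) = ((1/6)*2)*28 = (1/3)*28 = 28/3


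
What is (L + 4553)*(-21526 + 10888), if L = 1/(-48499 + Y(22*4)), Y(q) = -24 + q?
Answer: -781980068484/16145 ≈ -4.8435e+7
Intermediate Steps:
L = -1/48435 (L = 1/(-48499 + (-24 + 22*4)) = 1/(-48499 + (-24 + 88)) = 1/(-48499 + 64) = 1/(-48435) = -1/48435 ≈ -2.0646e-5)
(L + 4553)*(-21526 + 10888) = (-1/48435 + 4553)*(-21526 + 10888) = (220524554/48435)*(-10638) = -781980068484/16145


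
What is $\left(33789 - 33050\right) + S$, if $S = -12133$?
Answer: $-11394$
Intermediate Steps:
$\left(33789 - 33050\right) + S = \left(33789 - 33050\right) - 12133 = 739 - 12133 = -11394$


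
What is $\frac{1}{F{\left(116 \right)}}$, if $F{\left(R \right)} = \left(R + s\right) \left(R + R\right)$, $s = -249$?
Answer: $- \frac{1}{30856} \approx -3.2409 \cdot 10^{-5}$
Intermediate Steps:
$F{\left(R \right)} = 2 R \left(-249 + R\right)$ ($F{\left(R \right)} = \left(R - 249\right) \left(R + R\right) = \left(-249 + R\right) 2 R = 2 R \left(-249 + R\right)$)
$\frac{1}{F{\left(116 \right)}} = \frac{1}{2 \cdot 116 \left(-249 + 116\right)} = \frac{1}{2 \cdot 116 \left(-133\right)} = \frac{1}{-30856} = - \frac{1}{30856}$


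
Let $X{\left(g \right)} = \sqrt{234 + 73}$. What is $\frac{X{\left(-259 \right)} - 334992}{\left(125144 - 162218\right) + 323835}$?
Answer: $- \frac{111664}{95587} + \frac{\sqrt{307}}{286761} \approx -1.1681$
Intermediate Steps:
$X{\left(g \right)} = \sqrt{307}$
$\frac{X{\left(-259 \right)} - 334992}{\left(125144 - 162218\right) + 323835} = \frac{\sqrt{307} - 334992}{\left(125144 - 162218\right) + 323835} = \frac{-334992 + \sqrt{307}}{\left(125144 - 162218\right) + 323835} = \frac{-334992 + \sqrt{307}}{-37074 + 323835} = \frac{-334992 + \sqrt{307}}{286761} = \left(-334992 + \sqrt{307}\right) \frac{1}{286761} = - \frac{111664}{95587} + \frac{\sqrt{307}}{286761}$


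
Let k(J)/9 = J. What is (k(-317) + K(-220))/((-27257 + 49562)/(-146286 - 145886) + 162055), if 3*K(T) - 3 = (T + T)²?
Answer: 54064675568/142043733465 ≈ 0.38062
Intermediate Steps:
k(J) = 9*J
K(T) = 1 + 4*T²/3 (K(T) = 1 + (T + T)²/3 = 1 + (2*T)²/3 = 1 + (4*T²)/3 = 1 + 4*T²/3)
(k(-317) + K(-220))/((-27257 + 49562)/(-146286 - 145886) + 162055) = (9*(-317) + (1 + (4/3)*(-220)²))/((-27257 + 49562)/(-146286 - 145886) + 162055) = (-2853 + (1 + (4/3)*48400))/(22305/(-292172) + 162055) = (-2853 + (1 + 193600/3))/(22305*(-1/292172) + 162055) = (-2853 + 193603/3)/(-22305/292172 + 162055) = 185044/(3*(47347911155/292172)) = (185044/3)*(292172/47347911155) = 54064675568/142043733465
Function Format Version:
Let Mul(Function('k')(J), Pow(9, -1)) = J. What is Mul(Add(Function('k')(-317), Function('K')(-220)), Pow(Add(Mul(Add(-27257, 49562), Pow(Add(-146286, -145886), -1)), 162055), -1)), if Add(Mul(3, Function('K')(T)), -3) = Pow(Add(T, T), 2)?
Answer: Rational(54064675568, 142043733465) ≈ 0.38062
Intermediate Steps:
Function('k')(J) = Mul(9, J)
Function('K')(T) = Add(1, Mul(Rational(4, 3), Pow(T, 2))) (Function('K')(T) = Add(1, Mul(Rational(1, 3), Pow(Add(T, T), 2))) = Add(1, Mul(Rational(1, 3), Pow(Mul(2, T), 2))) = Add(1, Mul(Rational(1, 3), Mul(4, Pow(T, 2)))) = Add(1, Mul(Rational(4, 3), Pow(T, 2))))
Mul(Add(Function('k')(-317), Function('K')(-220)), Pow(Add(Mul(Add(-27257, 49562), Pow(Add(-146286, -145886), -1)), 162055), -1)) = Mul(Add(Mul(9, -317), Add(1, Mul(Rational(4, 3), Pow(-220, 2)))), Pow(Add(Mul(Add(-27257, 49562), Pow(Add(-146286, -145886), -1)), 162055), -1)) = Mul(Add(-2853, Add(1, Mul(Rational(4, 3), 48400))), Pow(Add(Mul(22305, Pow(-292172, -1)), 162055), -1)) = Mul(Add(-2853, Add(1, Rational(193600, 3))), Pow(Add(Mul(22305, Rational(-1, 292172)), 162055), -1)) = Mul(Add(-2853, Rational(193603, 3)), Pow(Add(Rational(-22305, 292172), 162055), -1)) = Mul(Rational(185044, 3), Pow(Rational(47347911155, 292172), -1)) = Mul(Rational(185044, 3), Rational(292172, 47347911155)) = Rational(54064675568, 142043733465)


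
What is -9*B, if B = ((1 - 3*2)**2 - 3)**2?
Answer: -4356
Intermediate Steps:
B = 484 (B = ((1 - 6)**2 - 3)**2 = ((-5)**2 - 3)**2 = (25 - 3)**2 = 22**2 = 484)
-9*B = -9*484 = -4356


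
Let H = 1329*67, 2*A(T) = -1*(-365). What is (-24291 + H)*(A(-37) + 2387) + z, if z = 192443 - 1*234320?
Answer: 166338387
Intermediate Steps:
A(T) = 365/2 (A(T) = (-1*(-365))/2 = (½)*365 = 365/2)
H = 89043
z = -41877 (z = 192443 - 234320 = -41877)
(-24291 + H)*(A(-37) + 2387) + z = (-24291 + 89043)*(365/2 + 2387) - 41877 = 64752*(5139/2) - 41877 = 166380264 - 41877 = 166338387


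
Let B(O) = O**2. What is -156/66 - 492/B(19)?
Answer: -14798/3971 ≈ -3.7265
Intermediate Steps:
-156/66 - 492/B(19) = -156/66 - 492/(19**2) = -156*1/66 - 492/361 = -26/11 - 492*1/361 = -26/11 - 492/361 = -14798/3971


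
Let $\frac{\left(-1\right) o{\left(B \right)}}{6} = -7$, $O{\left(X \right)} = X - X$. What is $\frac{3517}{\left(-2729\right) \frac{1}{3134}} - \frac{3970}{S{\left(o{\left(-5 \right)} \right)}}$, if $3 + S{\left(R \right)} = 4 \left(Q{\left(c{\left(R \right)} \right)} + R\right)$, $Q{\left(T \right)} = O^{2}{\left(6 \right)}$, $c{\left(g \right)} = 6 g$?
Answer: $- \frac{365902000}{90057} \approx -4063.0$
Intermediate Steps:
$O{\left(X \right)} = 0$
$Q{\left(T \right)} = 0$ ($Q{\left(T \right)} = 0^{2} = 0$)
$o{\left(B \right)} = 42$ ($o{\left(B \right)} = \left(-6\right) \left(-7\right) = 42$)
$S{\left(R \right)} = -3 + 4 R$ ($S{\left(R \right)} = -3 + 4 \left(0 + R\right) = -3 + 4 R$)
$\frac{3517}{\left(-2729\right) \frac{1}{3134}} - \frac{3970}{S{\left(o{\left(-5 \right)} \right)}} = \frac{3517}{\left(-2729\right) \frac{1}{3134}} - \frac{3970}{-3 + 4 \cdot 42} = \frac{3517}{\left(-2729\right) \frac{1}{3134}} - \frac{3970}{-3 + 168} = \frac{3517}{- \frac{2729}{3134}} - \frac{3970}{165} = 3517 \left(- \frac{3134}{2729}\right) - \frac{794}{33} = - \frac{11022278}{2729} - \frac{794}{33} = - \frac{365902000}{90057}$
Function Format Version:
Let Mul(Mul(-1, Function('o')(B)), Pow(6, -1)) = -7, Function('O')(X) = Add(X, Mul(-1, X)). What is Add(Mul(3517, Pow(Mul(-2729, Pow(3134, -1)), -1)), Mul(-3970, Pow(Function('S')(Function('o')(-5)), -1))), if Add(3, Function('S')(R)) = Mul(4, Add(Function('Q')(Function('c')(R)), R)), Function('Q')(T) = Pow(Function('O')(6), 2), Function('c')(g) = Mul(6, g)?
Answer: Rational(-365902000, 90057) ≈ -4063.0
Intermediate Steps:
Function('O')(X) = 0
Function('Q')(T) = 0 (Function('Q')(T) = Pow(0, 2) = 0)
Function('o')(B) = 42 (Function('o')(B) = Mul(-6, -7) = 42)
Function('S')(R) = Add(-3, Mul(4, R)) (Function('S')(R) = Add(-3, Mul(4, Add(0, R))) = Add(-3, Mul(4, R)))
Add(Mul(3517, Pow(Mul(-2729, Pow(3134, -1)), -1)), Mul(-3970, Pow(Function('S')(Function('o')(-5)), -1))) = Add(Mul(3517, Pow(Mul(-2729, Pow(3134, -1)), -1)), Mul(-3970, Pow(Add(-3, Mul(4, 42)), -1))) = Add(Mul(3517, Pow(Mul(-2729, Rational(1, 3134)), -1)), Mul(-3970, Pow(Add(-3, 168), -1))) = Add(Mul(3517, Pow(Rational(-2729, 3134), -1)), Mul(-3970, Pow(165, -1))) = Add(Mul(3517, Rational(-3134, 2729)), Mul(-3970, Rational(1, 165))) = Add(Rational(-11022278, 2729), Rational(-794, 33)) = Rational(-365902000, 90057)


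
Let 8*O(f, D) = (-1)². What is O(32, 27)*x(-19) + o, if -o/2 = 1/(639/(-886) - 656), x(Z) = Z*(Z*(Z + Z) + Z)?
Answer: -7771823059/4654840 ≈ -1669.6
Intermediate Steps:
O(f, D) = ⅛ (O(f, D) = (⅛)*(-1)² = (⅛)*1 = ⅛)
x(Z) = Z*(Z + 2*Z²) (x(Z) = Z*(Z*(2*Z) + Z) = Z*(2*Z² + Z) = Z*(Z + 2*Z²))
o = 1772/581855 (o = -2/(639/(-886) - 656) = -2/(639*(-1/886) - 656) = -2/(-639/886 - 656) = -2/(-581855/886) = -2*(-886/581855) = 1772/581855 ≈ 0.0030454)
O(32, 27)*x(-19) + o = ((-19)²*(1 + 2*(-19)))/8 + 1772/581855 = (361*(1 - 38))/8 + 1772/581855 = (361*(-37))/8 + 1772/581855 = (⅛)*(-13357) + 1772/581855 = -13357/8 + 1772/581855 = -7771823059/4654840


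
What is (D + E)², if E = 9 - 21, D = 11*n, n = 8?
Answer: 5776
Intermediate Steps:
D = 88 (D = 11*8 = 88)
E = -12
(D + E)² = (88 - 12)² = 76² = 5776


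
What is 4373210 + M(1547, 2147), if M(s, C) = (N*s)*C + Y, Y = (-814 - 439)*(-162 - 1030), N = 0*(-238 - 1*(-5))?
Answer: 5866786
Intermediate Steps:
N = 0 (N = 0*(-238 + 5) = 0*(-233) = 0)
Y = 1493576 (Y = -1253*(-1192) = 1493576)
M(s, C) = 1493576 (M(s, C) = (0*s)*C + 1493576 = 0*C + 1493576 = 0 + 1493576 = 1493576)
4373210 + M(1547, 2147) = 4373210 + 1493576 = 5866786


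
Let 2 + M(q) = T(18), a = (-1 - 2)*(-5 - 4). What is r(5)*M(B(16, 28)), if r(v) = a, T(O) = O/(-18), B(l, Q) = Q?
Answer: -81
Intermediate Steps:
T(O) = -O/18 (T(O) = O*(-1/18) = -O/18)
a = 27 (a = -3*(-9) = 27)
r(v) = 27
M(q) = -3 (M(q) = -2 - 1/18*18 = -2 - 1 = -3)
r(5)*M(B(16, 28)) = 27*(-3) = -81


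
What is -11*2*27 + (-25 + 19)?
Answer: -600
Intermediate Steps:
-11*2*27 + (-25 + 19) = -22*27 - 6 = -594 - 6 = -600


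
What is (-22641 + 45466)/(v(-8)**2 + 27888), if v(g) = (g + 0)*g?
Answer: 22825/31984 ≈ 0.71364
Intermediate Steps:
v(g) = g**2 (v(g) = g*g = g**2)
(-22641 + 45466)/(v(-8)**2 + 27888) = (-22641 + 45466)/(((-8)**2)**2 + 27888) = 22825/(64**2 + 27888) = 22825/(4096 + 27888) = 22825/31984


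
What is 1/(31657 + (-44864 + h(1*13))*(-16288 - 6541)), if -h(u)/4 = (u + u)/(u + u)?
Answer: 1/1024323229 ≈ 9.7625e-10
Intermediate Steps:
h(u) = -4 (h(u) = -4*(u + u)/(u + u) = -4*2*u/(2*u) = -4*2*u*1/(2*u) = -4*1 = -4)
1/(31657 + (-44864 + h(1*13))*(-16288 - 6541)) = 1/(31657 + (-44864 - 4)*(-16288 - 6541)) = 1/(31657 - 44868*(-22829)) = 1/(31657 + 1024291572) = 1/1024323229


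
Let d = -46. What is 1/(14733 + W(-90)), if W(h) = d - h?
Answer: 1/14777 ≈ 6.7673e-5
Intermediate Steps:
W(h) = -46 - h
1/(14733 + W(-90)) = 1/(14733 + (-46 - 1*(-90))) = 1/(14733 + (-46 + 90)) = 1/(14733 + 44) = 1/14777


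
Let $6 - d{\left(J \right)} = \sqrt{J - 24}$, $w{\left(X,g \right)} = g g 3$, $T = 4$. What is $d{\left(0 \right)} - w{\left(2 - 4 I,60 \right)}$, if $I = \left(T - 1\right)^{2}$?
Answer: $-10794 - 2 i \sqrt{6} \approx -10794.0 - 4.899 i$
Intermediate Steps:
$I = 9$ ($I = \left(4 - 1\right)^{2} = 3^{2} = 9$)
$w{\left(X,g \right)} = 3 g^{2}$ ($w{\left(X,g \right)} = g^{2} \cdot 3 = 3 g^{2}$)
$d{\left(J \right)} = 6 - \sqrt{-24 + J}$ ($d{\left(J \right)} = 6 - \sqrt{J - 24} = 6 - \sqrt{-24 + J}$)
$d{\left(0 \right)} - w{\left(2 - 4 I,60 \right)} = \left(6 - \sqrt{-24 + 0}\right) - 3 \cdot 60^{2} = \left(6 - \sqrt{-24}\right) - 3 \cdot 3600 = \left(6 - 2 i \sqrt{6}\right) - 10800 = -10794 - 2 i \sqrt{6}$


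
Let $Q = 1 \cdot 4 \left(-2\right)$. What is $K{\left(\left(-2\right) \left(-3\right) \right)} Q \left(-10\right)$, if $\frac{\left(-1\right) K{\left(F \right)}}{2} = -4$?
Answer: $640$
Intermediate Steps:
$K{\left(F \right)} = 8$ ($K{\left(F \right)} = \left(-2\right) \left(-4\right) = 8$)
$Q = -8$ ($Q = 4 \left(-2\right) = -8$)
$K{\left(\left(-2\right) \left(-3\right) \right)} Q \left(-10\right) = 8 \left(-8\right) \left(-10\right) = \left(-64\right) \left(-10\right) = 640$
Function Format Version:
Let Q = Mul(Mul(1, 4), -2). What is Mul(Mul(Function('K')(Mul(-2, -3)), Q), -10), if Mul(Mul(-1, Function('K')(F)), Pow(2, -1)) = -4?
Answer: 640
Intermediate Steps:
Function('K')(F) = 8 (Function('K')(F) = Mul(-2, -4) = 8)
Q = -8 (Q = Mul(4, -2) = -8)
Mul(Mul(Function('K')(Mul(-2, -3)), Q), -10) = Mul(Mul(8, -8), -10) = Mul(-64, -10) = 640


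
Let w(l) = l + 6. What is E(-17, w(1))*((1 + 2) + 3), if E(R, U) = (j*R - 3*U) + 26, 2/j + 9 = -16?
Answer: 954/25 ≈ 38.160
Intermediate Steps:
j = -2/25 (j = 2/(-9 - 16) = 2/(-25) = 2*(-1/25) = -2/25 ≈ -0.080000)
w(l) = 6 + l
E(R, U) = 26 - 3*U - 2*R/25 (E(R, U) = (-2*R/25 - 3*U) + 26 = (-3*U - 2*R/25) + 26 = 26 - 3*U - 2*R/25)
E(-17, w(1))*((1 + 2) + 3) = (26 - 3*(6 + 1) - 2/25*(-17))*((1 + 2) + 3) = (26 - 3*7 + 34/25)*(3 + 3) = (26 - 21 + 34/25)*6 = (159/25)*6 = 954/25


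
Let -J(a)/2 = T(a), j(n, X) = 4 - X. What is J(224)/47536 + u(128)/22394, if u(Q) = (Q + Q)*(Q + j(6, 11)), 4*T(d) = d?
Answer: 45936469/33266287 ≈ 1.3809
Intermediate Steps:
T(d) = d/4
J(a) = -a/2
u(Q) = 2*Q*(-7 + Q) (u(Q) = (Q + Q)*(Q + (4 - 1*11)) = (2*Q)*(Q + (4 - 11)) = (2*Q)*(Q - 7) = (2*Q)*(-7 + Q) = 2*Q*(-7 + Q))
J(224)/47536 + u(128)/22394 = -½*224/47536 + (2*128*(-7 + 128))/22394 = -112*1/47536 + (2*128*121)*(1/22394) = -7/2971 + 30976*(1/22394) = -7/2971 + 15488/11197 = 45936469/33266287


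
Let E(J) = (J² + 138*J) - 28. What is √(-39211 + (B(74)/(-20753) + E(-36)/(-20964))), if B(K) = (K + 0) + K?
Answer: I*√463869837465793306458/108766473 ≈ 198.02*I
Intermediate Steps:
E(J) = -28 + J² + 138*J
B(K) = 2*K (B(K) = K + K = 2*K)
√(-39211 + (B(74)/(-20753) + E(-36)/(-20964))) = √(-39211 + ((2*74)/(-20753) + (-28 + (-36)² + 138*(-36))/(-20964))) = √(-39211 + (148*(-1/20753) + (-28 + 1296 - 4968)*(-1/20964))) = √(-39211 + (-148/20753 - 3700*(-1/20964))) = √(-39211 + (-148/20753 + 925/5241)) = √(-39211 + 18420857/108766473) = √(-4264823751946/108766473) = I*√463869837465793306458/108766473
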